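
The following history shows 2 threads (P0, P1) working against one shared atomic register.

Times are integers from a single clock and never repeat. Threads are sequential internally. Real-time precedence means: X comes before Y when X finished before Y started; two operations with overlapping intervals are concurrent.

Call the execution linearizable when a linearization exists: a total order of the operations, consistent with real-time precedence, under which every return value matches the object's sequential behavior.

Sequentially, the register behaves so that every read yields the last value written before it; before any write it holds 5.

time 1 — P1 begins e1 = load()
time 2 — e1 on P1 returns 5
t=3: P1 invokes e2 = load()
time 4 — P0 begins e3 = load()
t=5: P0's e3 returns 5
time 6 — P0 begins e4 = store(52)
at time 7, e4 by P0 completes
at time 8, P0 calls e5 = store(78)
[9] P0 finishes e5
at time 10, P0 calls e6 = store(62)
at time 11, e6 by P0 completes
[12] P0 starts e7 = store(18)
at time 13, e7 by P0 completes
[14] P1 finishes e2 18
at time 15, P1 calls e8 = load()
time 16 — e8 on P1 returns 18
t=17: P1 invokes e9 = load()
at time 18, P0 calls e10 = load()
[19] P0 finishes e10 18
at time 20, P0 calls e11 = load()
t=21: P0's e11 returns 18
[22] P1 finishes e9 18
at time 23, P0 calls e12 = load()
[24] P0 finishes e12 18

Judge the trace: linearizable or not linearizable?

witness order: e1, e3, e4, e5, e6, e7, e2, e8, e9, e10, e11, e12
after step 1 (e1 load() → 5): value 5
after step 2 (e3 load() → 5): value 5
after step 3 (e4 store(52)): value 52
after step 4 (e5 store(78)): value 78
after step 5 (e6 store(62)): value 62
after step 6 (e7 store(18)): value 18
after step 7 (e2 load() → 18): value 18
after step 8 (e8 load() → 18): value 18
after step 9 (e9 load() → 18): value 18
after step 10 (e10 load() → 18): value 18
after step 11 (e11 load() → 18): value 18
after step 12 (e12 load() → 18): value 18

linearizable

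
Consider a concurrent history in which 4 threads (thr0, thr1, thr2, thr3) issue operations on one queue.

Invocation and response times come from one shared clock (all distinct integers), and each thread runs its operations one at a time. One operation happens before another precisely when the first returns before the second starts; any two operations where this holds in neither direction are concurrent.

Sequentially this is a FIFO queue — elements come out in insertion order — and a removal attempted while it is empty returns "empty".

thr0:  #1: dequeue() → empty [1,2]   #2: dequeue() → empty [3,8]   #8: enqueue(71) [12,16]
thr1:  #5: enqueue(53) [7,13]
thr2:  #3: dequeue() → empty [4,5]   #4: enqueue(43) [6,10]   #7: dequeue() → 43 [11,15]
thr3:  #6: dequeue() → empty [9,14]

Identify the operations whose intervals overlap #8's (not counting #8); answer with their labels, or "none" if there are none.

#5, #6, #7

#8 spans [12,16]: anything still running between times 12 and 16 counts as concurrent
#1 [1,2]: before
#2 [3,8]: before
#3 [4,5]: before
#4 [6,10]: before
#5 [7,13]: concurrent
#6 [9,14]: concurrent
#7 [11,15]: concurrent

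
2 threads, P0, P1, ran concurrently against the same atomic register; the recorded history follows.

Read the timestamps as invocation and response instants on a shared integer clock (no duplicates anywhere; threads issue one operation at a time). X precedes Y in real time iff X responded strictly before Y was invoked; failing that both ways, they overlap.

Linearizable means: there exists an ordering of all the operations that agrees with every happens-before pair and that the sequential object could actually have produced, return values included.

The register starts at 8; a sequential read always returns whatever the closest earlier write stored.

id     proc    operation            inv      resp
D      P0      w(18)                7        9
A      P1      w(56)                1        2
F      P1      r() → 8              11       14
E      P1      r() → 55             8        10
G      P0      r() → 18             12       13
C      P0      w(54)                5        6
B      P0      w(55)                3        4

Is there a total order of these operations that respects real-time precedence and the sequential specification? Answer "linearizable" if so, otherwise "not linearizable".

events 1..9 are fine; event 10 — the response of E at time 10 — makes the prefix non-linearizable
all 2 real-time-respecting orders fail — 5 completed atomic register operations, no legal replay
for example A, B, C, D, E fails at step 5: E r() → 55 is not legal there
for example A, B, C, E, D fails at step 4: E r() → 55 is not legal there

not linearizable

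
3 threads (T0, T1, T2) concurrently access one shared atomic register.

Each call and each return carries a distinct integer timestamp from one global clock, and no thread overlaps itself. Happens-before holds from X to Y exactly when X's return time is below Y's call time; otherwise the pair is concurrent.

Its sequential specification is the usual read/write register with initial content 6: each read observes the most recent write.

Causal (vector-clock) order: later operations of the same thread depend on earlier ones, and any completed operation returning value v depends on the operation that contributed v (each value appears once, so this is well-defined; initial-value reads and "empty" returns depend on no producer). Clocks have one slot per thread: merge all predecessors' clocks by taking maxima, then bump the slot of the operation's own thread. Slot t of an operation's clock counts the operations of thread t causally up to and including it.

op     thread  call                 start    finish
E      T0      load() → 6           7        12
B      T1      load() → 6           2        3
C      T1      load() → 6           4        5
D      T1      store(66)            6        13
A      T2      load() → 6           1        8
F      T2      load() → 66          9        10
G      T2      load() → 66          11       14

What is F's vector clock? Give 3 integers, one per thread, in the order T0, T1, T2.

VC(A, invoked at 1): no causal predecessors; +1 on T2 → (0, 0, 1)
VC(B, invoked at 2): no causal predecessors; +1 on T1 → (0, 1, 0)
VC(E, invoked at 7): no causal predecessors; +1 on T0 → (1, 0, 0)
invoked at 4, C merges VC(B)=(0, 1, 0) and bumps T1's slot → (0, 2, 0)
invoked at 6, D merges VC(C)=(0, 2, 0) and bumps T1's slot → (0, 3, 0)
invoked at 9, F merges VC(A)=(0, 0, 1), VC(D)=(0, 3, 0) and bumps T2's slot → (0, 3, 2)
invoked at 11, G merges VC(D)=(0, 3, 0), VC(F)=(0, 3, 2) and bumps T2's slot → (0, 3, 3)
target: VC(F) = (0, 3, 2)

(0, 3, 2)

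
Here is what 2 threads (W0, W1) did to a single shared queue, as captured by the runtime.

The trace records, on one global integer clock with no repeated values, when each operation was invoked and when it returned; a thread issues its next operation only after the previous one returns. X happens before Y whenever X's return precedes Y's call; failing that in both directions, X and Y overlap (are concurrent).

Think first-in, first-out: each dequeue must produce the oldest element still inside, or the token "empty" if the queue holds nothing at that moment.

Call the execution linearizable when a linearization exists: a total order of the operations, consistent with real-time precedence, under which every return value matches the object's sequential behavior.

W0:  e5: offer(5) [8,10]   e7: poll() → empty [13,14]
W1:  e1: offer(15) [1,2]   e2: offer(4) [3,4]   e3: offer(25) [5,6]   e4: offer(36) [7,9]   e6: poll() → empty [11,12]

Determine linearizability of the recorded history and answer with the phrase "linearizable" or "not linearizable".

not linearizable

the violation lands at event 12, e6's response at time 12: events 1..11 linearize, events 1..12 do not
the 6 completed operations admit 2 real-time orders; each fails the queue replay
one such order, e1, e2, e3, e4, e5, e6, breaks at step 6 where e6 poll() → empty is illegal
one such order, e1, e2, e3, e5, e4, e6, breaks at step 6 where e6 poll() → empty is illegal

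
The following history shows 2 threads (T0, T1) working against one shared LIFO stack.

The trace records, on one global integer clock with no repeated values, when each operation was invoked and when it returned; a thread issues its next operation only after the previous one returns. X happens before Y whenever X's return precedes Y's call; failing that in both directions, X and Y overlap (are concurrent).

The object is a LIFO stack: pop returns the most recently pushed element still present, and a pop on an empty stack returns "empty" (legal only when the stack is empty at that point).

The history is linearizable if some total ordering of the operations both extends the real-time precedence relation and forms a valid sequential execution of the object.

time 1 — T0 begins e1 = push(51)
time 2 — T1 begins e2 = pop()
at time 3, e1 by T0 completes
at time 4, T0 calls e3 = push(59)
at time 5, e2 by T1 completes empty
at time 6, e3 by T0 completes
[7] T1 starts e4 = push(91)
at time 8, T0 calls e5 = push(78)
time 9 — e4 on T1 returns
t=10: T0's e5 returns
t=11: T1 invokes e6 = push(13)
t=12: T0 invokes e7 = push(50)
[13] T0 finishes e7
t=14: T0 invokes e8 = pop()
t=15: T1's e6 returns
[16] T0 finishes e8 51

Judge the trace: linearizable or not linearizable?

not linearizable

events 1..15 are fine; event 16 — the response of e8 at time 16 — makes the prefix non-linearizable
checked exhaustively: 18 real-time-consistent orders of 8 completed operations, zero legal LIFO stack replays
take e1, e2, e3, e4, e5, e6, e7, e8: step 2 already fails, because e2 pop() → empty cannot occur there
take e1, e2, e3, e4, e5, e7, e6, e8: step 2 already fails, because e2 pop() → empty cannot occur there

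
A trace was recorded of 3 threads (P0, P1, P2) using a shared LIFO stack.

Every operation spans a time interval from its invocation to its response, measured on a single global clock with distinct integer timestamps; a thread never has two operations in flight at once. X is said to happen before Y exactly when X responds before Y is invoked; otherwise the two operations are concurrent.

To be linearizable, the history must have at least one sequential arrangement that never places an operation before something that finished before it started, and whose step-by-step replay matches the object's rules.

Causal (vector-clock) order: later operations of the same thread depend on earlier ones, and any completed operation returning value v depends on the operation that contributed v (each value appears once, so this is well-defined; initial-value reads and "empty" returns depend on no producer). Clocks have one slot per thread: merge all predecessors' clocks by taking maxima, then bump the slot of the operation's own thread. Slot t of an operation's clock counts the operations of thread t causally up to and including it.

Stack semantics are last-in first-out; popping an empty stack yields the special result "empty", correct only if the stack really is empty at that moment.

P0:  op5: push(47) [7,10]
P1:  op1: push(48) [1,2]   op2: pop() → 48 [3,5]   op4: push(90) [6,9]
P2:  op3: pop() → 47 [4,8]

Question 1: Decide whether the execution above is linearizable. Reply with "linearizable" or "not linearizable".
linearizable

one valid linearization: op1, op2, op4, op5, op3
step 1: op1 push(48) — stack <48>
step 2: op2 pop() → 48 — stack <>
step 3: op4 push(90) — stack <90>
step 4: op5 push(47) — stack <90,47>
step 5: op3 pop() → 47 — stack <90>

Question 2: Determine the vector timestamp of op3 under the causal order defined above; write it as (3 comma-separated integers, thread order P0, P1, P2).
(1, 0, 1)

root op op1, invoked 1: fresh clock plus P1's own tick → (0, 1, 0)
root op op5, invoked 7: fresh clock plus P0's own tick → (1, 0, 0)
op2 (invocation 3): componentwise max over VC(op1)=(0, 1, 0), +1 at P1, giving (0, 2, 0)
op3 (invocation 4): componentwise max over VC(op5)=(1, 0, 0), +1 at P2, giving (1, 0, 1)
op4 (invocation 6): componentwise max over VC(op2)=(0, 2, 0), +1 at P1, giving (0, 3, 0)
target: VC(op3) = (1, 0, 1)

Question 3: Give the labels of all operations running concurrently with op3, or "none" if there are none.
op2, op4, op5

overlap test against op3 [4,8]: concurrent iff the interval meets 4..8
op1 [1,2]: before
op2 [3,5]: concurrent
op4 [6,9]: concurrent
op5 [7,10]: concurrent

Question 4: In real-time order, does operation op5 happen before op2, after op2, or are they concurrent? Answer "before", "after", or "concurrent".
after

op5 spans [7,10], op2 spans [3,5]
resp(op2)=5 < inv(op5)=7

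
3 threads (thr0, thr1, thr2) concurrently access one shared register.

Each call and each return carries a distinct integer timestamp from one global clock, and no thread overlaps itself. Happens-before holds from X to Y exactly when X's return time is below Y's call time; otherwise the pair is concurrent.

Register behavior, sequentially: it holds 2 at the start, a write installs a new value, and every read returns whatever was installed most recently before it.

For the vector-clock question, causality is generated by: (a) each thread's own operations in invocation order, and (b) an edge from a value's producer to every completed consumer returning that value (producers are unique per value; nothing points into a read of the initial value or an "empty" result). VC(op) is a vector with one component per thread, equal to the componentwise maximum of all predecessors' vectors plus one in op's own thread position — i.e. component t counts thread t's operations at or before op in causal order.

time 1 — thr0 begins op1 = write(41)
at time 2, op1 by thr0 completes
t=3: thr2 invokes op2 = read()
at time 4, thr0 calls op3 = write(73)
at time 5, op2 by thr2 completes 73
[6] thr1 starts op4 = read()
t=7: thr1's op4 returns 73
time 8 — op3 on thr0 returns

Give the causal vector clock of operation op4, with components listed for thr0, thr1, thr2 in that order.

no predecessors for op1 (invoked 1): thr0 increments from zero → (1, 0, 0)
op3 (invocation 4): componentwise max over VC(op1)=(1, 0, 0), +1 at thr0, giving (2, 0, 0)
op2 (invocation 3): componentwise max over VC(op3)=(2, 0, 0), +1 at thr2, giving (2, 0, 1)
op4 (invocation 6): componentwise max over VC(op3)=(2, 0, 0), +1 at thr1, giving (2, 1, 0)
target: VC(op4) = (2, 1, 0)

(2, 1, 0)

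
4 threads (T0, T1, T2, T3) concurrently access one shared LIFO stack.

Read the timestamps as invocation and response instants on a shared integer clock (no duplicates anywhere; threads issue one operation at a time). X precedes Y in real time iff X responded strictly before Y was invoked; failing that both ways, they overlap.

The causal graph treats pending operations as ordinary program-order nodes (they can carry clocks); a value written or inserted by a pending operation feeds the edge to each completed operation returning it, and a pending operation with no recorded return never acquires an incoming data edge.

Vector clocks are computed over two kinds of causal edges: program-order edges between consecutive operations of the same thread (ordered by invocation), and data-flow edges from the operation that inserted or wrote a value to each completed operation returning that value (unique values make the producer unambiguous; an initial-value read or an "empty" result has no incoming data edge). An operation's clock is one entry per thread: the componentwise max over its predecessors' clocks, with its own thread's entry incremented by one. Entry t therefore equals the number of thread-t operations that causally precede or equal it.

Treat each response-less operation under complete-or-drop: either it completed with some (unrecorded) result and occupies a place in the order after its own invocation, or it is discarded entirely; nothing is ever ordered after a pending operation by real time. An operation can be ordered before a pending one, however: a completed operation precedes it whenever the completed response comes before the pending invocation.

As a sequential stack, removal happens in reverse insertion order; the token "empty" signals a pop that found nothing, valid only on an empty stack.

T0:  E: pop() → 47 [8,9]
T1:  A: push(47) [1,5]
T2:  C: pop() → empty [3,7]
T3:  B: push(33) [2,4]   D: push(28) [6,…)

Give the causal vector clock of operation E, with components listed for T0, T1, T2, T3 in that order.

root op B, invoked 2: fresh clock plus T3's own tick → (0, 0, 0, 1)
root op C, invoked 3: fresh clock plus T2's own tick → (0, 0, 1, 0)
root op A, invoked 1: fresh clock plus T1's own tick → (0, 1, 0, 0)
from VC(B)=(0, 0, 0, 1), D (invoked 6) maxes components and bumps T3 → (0, 0, 0, 2)
from VC(A)=(0, 1, 0, 0), E (invoked 8) maxes components and bumps T0 → (1, 1, 0, 0)
target: VC(E) = (1, 1, 0, 0)

(1, 1, 0, 0)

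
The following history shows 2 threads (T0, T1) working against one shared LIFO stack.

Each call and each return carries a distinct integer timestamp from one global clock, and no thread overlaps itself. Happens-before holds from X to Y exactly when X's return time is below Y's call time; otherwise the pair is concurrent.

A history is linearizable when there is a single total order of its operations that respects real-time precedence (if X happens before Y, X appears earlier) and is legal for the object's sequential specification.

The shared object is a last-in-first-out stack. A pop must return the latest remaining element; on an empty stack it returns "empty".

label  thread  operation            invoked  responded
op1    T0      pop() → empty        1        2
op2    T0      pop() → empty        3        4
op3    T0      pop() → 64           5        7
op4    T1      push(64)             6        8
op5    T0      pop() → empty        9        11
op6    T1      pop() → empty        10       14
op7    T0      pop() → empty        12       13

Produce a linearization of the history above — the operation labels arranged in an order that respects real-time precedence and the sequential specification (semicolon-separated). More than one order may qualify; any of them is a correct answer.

op1; op2; op4; op3; op5; op6; op7

1. op1 pop() → empty, leaving stack <>
2. op2 pop() → empty, leaving stack <>
3. op4 push(64), leaving stack <64>
4. op3 pop() → 64, leaving stack <>
5. op5 pop() → empty, leaving stack <>
6. op6 pop() → empty, leaving stack <>
7. op7 pop() → empty, leaving stack <>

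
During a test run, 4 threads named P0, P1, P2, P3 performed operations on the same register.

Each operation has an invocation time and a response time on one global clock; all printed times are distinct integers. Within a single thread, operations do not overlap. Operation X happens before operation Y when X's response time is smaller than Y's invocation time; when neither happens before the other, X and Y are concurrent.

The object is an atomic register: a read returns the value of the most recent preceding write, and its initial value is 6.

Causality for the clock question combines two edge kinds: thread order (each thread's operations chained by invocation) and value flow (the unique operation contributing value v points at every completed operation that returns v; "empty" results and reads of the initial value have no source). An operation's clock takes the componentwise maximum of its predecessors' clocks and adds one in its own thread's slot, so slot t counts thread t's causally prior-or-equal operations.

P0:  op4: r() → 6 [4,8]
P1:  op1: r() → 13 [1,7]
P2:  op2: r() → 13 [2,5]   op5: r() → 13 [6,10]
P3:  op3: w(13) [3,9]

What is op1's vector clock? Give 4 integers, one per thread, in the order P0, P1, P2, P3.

VC(op3, invoked at 3): no causal predecessors; +1 on P3 → (0, 0, 0, 1)
VC(op4, invoked at 4): no causal predecessors; +1 on P0 → (1, 0, 0, 0)
invoked at 2, op2 merges VC(op3)=(0, 0, 0, 1) and bumps P2's slot → (0, 0, 1, 1)
invoked at 1, op1 merges VC(op3)=(0, 0, 0, 1) and bumps P1's slot → (0, 1, 0, 1)
invoked at 6, op5 merges VC(op2)=(0, 0, 1, 1), VC(op3)=(0, 0, 0, 1) and bumps P2's slot → (0, 0, 2, 1)
target: VC(op1) = (0, 1, 0, 1)

(0, 1, 0, 1)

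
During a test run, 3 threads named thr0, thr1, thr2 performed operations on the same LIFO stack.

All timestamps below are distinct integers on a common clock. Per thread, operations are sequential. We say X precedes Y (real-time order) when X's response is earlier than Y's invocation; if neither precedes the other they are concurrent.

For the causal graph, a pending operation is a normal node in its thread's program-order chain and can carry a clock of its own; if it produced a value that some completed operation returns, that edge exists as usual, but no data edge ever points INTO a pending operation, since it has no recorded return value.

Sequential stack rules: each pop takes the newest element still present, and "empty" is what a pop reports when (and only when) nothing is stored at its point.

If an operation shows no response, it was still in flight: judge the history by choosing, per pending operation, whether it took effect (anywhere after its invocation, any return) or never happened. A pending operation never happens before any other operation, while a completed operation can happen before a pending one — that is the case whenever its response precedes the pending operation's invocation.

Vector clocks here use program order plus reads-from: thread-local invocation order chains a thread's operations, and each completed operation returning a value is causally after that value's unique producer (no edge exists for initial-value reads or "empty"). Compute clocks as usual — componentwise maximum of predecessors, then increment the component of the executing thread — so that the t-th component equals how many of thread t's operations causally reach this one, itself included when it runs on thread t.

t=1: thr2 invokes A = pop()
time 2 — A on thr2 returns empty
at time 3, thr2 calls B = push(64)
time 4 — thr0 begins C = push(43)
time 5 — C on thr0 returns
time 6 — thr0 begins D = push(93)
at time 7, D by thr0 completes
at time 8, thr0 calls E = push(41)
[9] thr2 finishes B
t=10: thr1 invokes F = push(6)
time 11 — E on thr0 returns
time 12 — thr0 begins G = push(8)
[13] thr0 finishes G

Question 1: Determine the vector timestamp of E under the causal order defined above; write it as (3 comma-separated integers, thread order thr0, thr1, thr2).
Answer: (3, 0, 0)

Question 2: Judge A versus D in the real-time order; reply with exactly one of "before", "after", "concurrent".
Answer: before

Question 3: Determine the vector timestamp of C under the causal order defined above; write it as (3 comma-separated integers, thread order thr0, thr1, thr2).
Answer: (1, 0, 0)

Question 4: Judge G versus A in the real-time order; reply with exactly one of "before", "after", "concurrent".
Answer: after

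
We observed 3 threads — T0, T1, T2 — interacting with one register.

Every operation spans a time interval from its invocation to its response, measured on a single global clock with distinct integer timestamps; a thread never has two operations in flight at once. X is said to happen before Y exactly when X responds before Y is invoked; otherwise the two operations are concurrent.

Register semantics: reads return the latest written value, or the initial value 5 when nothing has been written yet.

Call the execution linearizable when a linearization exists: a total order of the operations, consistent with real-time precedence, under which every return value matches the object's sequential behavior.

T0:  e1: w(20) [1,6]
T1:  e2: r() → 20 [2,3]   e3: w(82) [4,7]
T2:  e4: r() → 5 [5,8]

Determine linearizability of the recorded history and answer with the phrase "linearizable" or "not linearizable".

not linearizable

prefix check: 1..7 passes, 1..8 fails once e4's time-8 response joins
real-time-consistent orders of the 4 completed operations: 8 — all fail the register replay
sample order e1, e2, e3, e4 stalls at step 4 — e4 r() → 5 has no legal effect
sample order e1, e2, e4, e3 stalls at step 3 — e4 r() → 5 has no legal effect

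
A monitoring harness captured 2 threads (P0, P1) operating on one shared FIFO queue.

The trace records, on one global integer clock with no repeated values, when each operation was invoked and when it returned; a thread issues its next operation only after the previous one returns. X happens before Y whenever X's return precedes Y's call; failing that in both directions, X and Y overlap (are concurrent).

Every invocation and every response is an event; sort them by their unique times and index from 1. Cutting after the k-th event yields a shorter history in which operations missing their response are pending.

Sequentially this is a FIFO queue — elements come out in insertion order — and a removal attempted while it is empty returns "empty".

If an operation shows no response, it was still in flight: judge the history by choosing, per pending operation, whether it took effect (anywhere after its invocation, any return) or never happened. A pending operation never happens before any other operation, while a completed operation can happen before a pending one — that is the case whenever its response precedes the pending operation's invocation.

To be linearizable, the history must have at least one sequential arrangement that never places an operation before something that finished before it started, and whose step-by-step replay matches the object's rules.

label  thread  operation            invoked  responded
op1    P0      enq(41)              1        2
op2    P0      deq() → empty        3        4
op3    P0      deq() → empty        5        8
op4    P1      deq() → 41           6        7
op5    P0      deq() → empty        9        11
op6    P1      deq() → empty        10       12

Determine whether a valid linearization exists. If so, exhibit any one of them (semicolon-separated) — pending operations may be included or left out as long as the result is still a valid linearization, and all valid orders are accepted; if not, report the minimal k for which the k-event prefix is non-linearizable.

already the first 4 events (up to op2's response at time 4) admit no linearization; the first 3 still do
the sole real-time-consistent order of 2 completed operations fails the FIFO queue replay
for example op1, op2 fails at step 2: op2 deq() → empty is not legal there

not linearizable — minimal violating prefix: 4 events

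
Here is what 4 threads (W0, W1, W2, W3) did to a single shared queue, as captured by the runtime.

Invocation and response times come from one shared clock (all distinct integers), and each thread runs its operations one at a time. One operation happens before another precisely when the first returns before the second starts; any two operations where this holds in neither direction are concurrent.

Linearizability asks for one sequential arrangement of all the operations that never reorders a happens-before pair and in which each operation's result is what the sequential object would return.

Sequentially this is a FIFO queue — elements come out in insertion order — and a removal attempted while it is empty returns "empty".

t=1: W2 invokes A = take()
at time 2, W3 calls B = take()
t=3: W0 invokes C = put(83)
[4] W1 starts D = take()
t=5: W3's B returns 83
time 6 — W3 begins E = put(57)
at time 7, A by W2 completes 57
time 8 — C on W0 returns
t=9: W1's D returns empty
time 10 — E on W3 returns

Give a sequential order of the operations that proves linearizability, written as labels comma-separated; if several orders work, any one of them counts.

C, B, D, E, A

after step 1 (C put(83)): queue <83>
after step 2 (B take() → 83): queue <>
after step 3 (D take() → empty): queue <>
after step 4 (E put(57)): queue <57>
after step 5 (A take() → 57): queue <>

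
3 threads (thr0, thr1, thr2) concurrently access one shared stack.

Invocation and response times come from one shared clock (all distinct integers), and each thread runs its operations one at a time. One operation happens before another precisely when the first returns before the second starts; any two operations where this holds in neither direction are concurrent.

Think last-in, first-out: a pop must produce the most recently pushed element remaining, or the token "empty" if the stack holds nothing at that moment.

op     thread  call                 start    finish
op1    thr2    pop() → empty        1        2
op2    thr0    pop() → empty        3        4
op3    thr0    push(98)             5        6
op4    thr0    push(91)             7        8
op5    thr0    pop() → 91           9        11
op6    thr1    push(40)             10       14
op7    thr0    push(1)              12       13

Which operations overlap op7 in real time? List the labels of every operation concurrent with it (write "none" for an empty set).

op6

op7 spans [12,13]: anything still running between times 12 and 13 counts as concurrent
op1 [1,2]: before
op2 [3,4]: before
op3 [5,6]: before
op4 [7,8]: before
op5 [9,11]: before
op6 [10,14]: concurrent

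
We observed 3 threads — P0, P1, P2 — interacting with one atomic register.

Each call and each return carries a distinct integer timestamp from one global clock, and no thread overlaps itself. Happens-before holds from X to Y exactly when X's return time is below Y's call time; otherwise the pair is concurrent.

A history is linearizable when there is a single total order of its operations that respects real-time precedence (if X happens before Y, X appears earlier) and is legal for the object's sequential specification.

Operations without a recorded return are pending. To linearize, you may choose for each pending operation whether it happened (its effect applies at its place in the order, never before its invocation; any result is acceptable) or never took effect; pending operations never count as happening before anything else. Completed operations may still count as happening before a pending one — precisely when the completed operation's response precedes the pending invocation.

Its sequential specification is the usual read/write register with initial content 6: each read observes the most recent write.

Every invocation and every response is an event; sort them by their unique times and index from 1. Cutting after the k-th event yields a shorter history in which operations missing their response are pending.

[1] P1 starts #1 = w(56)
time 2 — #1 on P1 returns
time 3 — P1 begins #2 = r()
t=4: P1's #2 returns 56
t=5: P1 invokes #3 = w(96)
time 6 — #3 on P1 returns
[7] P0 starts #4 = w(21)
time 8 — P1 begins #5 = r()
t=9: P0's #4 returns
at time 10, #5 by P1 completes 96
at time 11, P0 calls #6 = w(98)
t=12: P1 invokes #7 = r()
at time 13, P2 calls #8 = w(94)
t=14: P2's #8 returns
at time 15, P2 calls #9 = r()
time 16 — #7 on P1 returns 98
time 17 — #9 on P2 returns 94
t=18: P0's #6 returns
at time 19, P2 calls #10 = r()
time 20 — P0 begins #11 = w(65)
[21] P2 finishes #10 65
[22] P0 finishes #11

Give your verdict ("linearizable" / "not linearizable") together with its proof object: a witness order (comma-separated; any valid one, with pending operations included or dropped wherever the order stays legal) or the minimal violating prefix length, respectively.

after step 1 (#1 w(56)): value 56
after step 2 (#2 r() → 56): value 56
after step 3 (#3 w(96)): value 96
after step 4 (#5 r() → 96): value 96
after step 5 (#4 w(21)): value 21
after step 6 (#6 w(98)): value 98
after step 7 (#7 r() → 98): value 98
after step 8 (#8 w(94)): value 94
after step 9 (#9 r() → 94): value 94
after step 10 (#11 w(65)): value 65
after step 11 (#10 r() → 65): value 65

linearizable — witness: #1, #2, #3, #5, #4, #6, #7, #8, #9, #11, #10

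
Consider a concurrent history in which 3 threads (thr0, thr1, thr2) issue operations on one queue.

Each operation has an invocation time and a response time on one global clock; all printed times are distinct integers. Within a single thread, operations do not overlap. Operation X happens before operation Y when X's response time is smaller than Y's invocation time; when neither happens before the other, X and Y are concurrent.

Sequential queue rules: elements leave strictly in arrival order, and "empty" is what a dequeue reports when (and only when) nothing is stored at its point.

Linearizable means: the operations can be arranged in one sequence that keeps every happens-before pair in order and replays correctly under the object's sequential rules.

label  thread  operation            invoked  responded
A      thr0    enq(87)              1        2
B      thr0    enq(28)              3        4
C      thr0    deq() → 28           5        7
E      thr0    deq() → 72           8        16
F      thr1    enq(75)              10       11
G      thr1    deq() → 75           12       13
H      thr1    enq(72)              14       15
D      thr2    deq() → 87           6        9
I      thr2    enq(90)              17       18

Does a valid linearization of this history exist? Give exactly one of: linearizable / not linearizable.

linearizable

a witness: A, B, D, C, F, G, H, E, I
1. A enq(87), leaving queue <87>
2. B enq(28), leaving queue <87,28>
3. D deq() → 87, leaving queue <28>
4. C deq() → 28, leaving queue <>
5. F enq(75), leaving queue <75>
6. G deq() → 75, leaving queue <>
7. H enq(72), leaving queue <72>
8. E deq() → 72, leaving queue <>
9. I enq(90), leaving queue <90>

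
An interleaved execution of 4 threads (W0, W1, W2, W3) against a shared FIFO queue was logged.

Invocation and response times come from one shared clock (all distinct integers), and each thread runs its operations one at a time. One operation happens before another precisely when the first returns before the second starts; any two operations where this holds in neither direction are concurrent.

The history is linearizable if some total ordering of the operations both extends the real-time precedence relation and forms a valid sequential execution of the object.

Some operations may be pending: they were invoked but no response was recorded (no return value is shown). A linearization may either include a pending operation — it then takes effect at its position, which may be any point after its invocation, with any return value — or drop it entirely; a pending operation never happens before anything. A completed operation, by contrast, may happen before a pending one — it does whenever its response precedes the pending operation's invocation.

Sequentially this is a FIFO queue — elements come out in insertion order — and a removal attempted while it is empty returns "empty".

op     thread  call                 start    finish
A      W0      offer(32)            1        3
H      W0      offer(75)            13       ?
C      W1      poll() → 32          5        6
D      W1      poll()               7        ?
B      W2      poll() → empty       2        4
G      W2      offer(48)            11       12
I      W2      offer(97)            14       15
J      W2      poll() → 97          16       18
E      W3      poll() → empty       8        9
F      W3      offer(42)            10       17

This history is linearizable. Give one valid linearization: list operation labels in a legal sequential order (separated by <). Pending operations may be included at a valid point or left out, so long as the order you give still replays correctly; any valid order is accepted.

after step 1 (B poll() → empty): queue <>
after step 2 (A offer(32)): queue <32>
after step 3 (C poll() → 32): queue <>
after step 4 (E poll() → empty): queue <>
after step 5 (G offer(48)): queue <48>
after step 6 (D poll() (pending, included)): queue <>
after step 7 (I offer(97)): queue <97>
after step 8 (F offer(42)): queue <97,42>
after step 9 (H offer(75) (pending, included)): queue <97,42,75>
after step 10 (J poll() → 97): queue <42,75>

B < A < C < E < G < D < I < F < H < J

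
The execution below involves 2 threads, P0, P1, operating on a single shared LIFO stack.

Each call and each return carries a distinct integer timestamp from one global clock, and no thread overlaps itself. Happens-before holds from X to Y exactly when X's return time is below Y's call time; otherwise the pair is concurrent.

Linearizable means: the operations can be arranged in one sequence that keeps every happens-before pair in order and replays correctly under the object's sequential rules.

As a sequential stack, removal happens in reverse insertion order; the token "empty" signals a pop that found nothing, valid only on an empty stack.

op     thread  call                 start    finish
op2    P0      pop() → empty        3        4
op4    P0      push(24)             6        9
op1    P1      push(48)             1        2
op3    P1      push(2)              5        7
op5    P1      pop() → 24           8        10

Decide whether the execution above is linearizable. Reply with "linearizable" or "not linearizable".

not linearizable

events 1..3 are fine; event 4 — the response of op2 at time 4 — makes the prefix non-linearizable
one real-time candidate order over the 2 completed operations — the LIFO stack replay rejects it
e.g. op1, op2: illegal at step 2, since op2 pop() → empty cannot apply there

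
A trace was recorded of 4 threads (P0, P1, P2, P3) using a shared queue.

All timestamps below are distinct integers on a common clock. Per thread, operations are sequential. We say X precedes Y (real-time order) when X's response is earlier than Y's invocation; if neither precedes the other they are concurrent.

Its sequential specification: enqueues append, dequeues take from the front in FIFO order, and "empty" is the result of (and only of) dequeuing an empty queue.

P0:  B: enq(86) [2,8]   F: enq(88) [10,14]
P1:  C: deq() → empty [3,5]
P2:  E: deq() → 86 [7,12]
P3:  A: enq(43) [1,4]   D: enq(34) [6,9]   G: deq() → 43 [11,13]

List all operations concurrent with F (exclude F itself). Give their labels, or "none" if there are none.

E, G

F spans [10,14]; an op avoiding the whole window 10..14 is ordered, any other is concurrent
A [1,4]: before
B [2,8]: before
C [3,5]: before
D [6,9]: before
E [7,12]: concurrent
G [11,13]: concurrent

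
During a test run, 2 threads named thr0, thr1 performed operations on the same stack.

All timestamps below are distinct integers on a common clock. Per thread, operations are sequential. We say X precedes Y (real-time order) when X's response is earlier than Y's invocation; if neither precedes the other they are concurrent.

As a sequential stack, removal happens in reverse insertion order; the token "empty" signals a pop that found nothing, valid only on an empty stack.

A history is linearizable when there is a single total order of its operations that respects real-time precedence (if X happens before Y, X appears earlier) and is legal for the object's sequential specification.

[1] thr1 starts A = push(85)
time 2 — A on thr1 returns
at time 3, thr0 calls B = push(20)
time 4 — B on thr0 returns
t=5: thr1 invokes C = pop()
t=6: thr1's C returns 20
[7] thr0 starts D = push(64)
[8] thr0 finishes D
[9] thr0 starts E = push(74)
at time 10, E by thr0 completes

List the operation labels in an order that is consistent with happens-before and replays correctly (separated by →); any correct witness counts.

A → B → C → D → E

1. A push(85), leaving stack <85>
2. B push(20), leaving stack <85,20>
3. C pop() → 20, leaving stack <85>
4. D push(64), leaving stack <85,64>
5. E push(74), leaving stack <85,64,74>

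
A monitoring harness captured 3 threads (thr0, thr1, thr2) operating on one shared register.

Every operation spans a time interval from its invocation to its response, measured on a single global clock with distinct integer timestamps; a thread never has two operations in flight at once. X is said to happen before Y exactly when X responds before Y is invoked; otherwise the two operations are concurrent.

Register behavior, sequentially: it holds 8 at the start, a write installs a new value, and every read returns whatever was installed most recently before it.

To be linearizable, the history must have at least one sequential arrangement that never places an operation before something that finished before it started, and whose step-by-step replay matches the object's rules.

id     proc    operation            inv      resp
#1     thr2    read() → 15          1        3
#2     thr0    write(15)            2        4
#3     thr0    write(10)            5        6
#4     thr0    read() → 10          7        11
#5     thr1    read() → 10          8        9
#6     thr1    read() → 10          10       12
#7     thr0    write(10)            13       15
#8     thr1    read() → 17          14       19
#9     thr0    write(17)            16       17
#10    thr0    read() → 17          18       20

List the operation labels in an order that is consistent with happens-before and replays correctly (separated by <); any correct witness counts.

after step 1 (#2 write(15)): value 15
after step 2 (#1 read() → 15): value 15
after step 3 (#3 write(10)): value 10
after step 4 (#4 read() → 10): value 10
after step 5 (#5 read() → 10): value 10
after step 6 (#6 read() → 10): value 10
after step 7 (#7 write(10)): value 10
after step 8 (#9 write(17)): value 17
after step 9 (#8 read() → 17): value 17
after step 10 (#10 read() → 17): value 17

#2 < #1 < #3 < #4 < #5 < #6 < #7 < #9 < #8 < #10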